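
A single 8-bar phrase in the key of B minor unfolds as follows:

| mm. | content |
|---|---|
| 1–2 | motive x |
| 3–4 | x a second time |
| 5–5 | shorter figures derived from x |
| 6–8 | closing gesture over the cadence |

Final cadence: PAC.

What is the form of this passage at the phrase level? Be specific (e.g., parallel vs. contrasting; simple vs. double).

sentence

Basic idea (mm. 1-2) + its repetition (mm. 3-4) form the presentation; fragmentation and cadence (bars 5–8) form the continuation — the 8-bar whole is a sentence.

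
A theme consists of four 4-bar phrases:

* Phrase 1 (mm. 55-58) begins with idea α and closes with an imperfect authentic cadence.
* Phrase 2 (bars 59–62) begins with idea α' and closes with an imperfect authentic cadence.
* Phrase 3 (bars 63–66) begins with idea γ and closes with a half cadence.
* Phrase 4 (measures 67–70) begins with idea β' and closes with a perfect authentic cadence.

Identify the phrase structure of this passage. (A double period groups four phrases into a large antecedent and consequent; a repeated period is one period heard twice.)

contrasting double period

Four phrases in two halves: the first half (mm. 55–62) ends with an imperfect authentic cadence, the second (measures 63–70) with a perfect authentic cadence — a large antecedent–consequent pair, i.e. a double period.
Phrase 3 begins with different material from phrase 1, making it contrasting.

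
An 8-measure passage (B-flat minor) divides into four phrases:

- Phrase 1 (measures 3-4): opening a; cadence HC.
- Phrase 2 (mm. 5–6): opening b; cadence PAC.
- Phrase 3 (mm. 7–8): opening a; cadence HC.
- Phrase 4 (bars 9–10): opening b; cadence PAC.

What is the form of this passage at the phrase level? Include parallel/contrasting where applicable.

The cadence pattern HC–PAC–HC–PAC is weak–strong twice, and phrases 3–4 restate phrases 1–2: a period heard twice, not a double period (which would end weakly at phrase 2).

repeated period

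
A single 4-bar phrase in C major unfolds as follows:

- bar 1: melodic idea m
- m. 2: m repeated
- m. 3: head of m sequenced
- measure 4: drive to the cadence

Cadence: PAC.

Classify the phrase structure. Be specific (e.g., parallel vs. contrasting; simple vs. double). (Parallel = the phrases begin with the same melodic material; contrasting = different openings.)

Basic idea (bar 1) + its repetition (m. 2) form the presentation; fragmentation and cadence (mm. 3–4) form the continuation — the 4-bar whole is a sentence.

sentence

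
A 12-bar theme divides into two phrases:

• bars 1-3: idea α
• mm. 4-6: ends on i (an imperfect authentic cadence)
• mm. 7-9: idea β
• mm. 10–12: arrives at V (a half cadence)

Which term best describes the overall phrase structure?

The second phrase closes with a half cadence, which is not stronger than the first phrase's imperfect authentic cadence; without a weak→strong cadential pair there is no antecedent–consequent relationship, so this is a phrase group rather than a period.

phrase group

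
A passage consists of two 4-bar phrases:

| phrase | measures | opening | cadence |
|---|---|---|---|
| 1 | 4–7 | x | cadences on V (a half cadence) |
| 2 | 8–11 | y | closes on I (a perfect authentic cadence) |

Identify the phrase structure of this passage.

Phrase 1 ends with a half cadence (weaker) and phrase 2 with a perfect authentic cadence (stronger): antecedent + consequent = a period.
The two phrases open with different material (x / y), so the period is contrasting.

contrasting period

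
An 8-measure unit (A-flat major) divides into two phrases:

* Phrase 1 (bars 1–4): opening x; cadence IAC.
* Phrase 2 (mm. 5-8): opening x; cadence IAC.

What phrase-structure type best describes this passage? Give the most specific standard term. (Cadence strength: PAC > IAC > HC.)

Both phrases have the same opening (x) and the same cadence (imperfect authentic cadence): the second is a restatement, not a consequent, so this is a repeated phrase rather than a period.

repeated phrase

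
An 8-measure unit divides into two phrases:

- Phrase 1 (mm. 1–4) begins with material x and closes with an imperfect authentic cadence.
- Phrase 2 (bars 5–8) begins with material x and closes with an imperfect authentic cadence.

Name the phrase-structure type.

Both phrases have the same opening (x) and the same cadence (imperfect authentic cadence): the second is a restatement, not a consequent, so this is a repeated phrase rather than a period.

repeated phrase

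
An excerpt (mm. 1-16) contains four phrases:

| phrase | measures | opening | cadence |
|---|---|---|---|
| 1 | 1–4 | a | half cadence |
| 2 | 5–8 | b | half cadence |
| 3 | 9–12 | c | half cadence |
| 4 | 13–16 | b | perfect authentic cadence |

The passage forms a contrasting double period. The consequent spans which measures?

measures 9–16

In a double period the four phrases pair into a large antecedent (phrases 1–2, ending half cadence) and a large consequent (phrases 3–4, ending perfect authentic cadence). The consequent spans mm. 9–16.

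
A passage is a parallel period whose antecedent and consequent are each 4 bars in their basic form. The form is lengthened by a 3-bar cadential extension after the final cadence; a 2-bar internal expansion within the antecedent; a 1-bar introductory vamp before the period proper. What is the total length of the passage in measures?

Basic parallel period: 4 + 4 = 8 bars.
8 (basic form) + 3 (cadential extension) + 2 (internal expansion) + 1 (introduction) = 14.

14 measures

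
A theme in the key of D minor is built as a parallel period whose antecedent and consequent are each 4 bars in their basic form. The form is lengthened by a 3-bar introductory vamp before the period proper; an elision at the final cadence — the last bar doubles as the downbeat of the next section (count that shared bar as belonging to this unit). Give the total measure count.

Basic parallel period: 4 + 4 = 8 bars.
8 (basic form) + 3 (introduction) = 11.
The elision shares a bar with the next section but does not change this unit's count.

11 measures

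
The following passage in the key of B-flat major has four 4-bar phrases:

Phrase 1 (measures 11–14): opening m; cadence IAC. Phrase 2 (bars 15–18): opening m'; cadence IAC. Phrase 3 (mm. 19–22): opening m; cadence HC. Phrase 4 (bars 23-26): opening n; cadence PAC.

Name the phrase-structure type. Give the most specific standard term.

parallel double period

Four phrases in two halves: the first half (bars 11-18) ends with an imperfect authentic cadence, the second (bars 19–26) with a perfect authentic cadence — a large antecedent–consequent pair, i.e. a double period.
Phrase 3 begins with the same material as phrase 1, making it parallel.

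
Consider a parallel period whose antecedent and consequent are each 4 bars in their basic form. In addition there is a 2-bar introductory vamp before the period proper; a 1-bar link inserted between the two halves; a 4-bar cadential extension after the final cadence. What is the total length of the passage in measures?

15 measures

Basic parallel period: 4 + 4 = 8 bars.
8 (basic form) + 2 (introduction) + 1 (link) + 4 (cadential extension) = 15.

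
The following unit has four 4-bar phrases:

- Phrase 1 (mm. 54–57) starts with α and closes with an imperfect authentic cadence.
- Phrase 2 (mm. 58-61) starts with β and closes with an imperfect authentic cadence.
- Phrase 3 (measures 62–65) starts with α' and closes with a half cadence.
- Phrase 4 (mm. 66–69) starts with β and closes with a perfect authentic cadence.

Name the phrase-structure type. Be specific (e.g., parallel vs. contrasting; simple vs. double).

parallel double period

Four phrases in two halves: the first half (mm. 54–61) ends with an imperfect authentic cadence, the second (measures 62–69) with a perfect authentic cadence — a large antecedent–consequent pair, i.e. a double period.
Phrase 3 begins with the same material as phrase 1, making it parallel.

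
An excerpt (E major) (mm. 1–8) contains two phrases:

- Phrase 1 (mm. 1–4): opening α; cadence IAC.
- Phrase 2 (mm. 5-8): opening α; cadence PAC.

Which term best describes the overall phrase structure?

parallel period

Phrase 1 ends with an imperfect authentic cadence (weaker) and phrase 2 with a perfect authentic cadence (stronger): antecedent + consequent = a period.
The two phrases open with the same material (α / α), so the period is parallel.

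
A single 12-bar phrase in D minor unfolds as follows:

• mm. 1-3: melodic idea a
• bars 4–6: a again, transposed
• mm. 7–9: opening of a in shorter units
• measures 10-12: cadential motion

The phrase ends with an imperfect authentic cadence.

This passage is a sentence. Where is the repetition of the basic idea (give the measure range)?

The presentation of a sentence is the basic idea (mm. 1–3) plus its repetition (mm. 4-6); the repetition of the basic idea is therefore mm. 4-6.

measures 4–6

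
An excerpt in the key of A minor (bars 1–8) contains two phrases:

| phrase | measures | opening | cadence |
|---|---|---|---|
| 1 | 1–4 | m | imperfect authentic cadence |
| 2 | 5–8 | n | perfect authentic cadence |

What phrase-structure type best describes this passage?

Phrase 1 ends with an imperfect authentic cadence (weaker) and phrase 2 with a perfect authentic cadence (stronger): antecedent + consequent = a period.
The two phrases open with different material (m / n), so the period is contrasting.

contrasting period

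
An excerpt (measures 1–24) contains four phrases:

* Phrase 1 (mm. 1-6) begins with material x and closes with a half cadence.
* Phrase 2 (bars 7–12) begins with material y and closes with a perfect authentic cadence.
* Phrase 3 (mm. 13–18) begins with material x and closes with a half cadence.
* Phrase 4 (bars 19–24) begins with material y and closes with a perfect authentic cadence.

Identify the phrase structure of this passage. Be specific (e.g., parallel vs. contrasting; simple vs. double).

The cadence pattern HC–PAC–HC–PAC is weak–strong twice, and phrases 3–4 restate phrases 1–2: a period heard twice, not a double period (which would end weakly at phrase 2).

repeated period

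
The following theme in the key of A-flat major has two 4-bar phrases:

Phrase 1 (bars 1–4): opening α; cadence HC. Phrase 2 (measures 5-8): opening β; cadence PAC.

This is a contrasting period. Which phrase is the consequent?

phrase 2

The phrase ending with the weaker cadence (half cadence) is the antecedent; the one ending more conclusively (perfect authentic cadence) is the consequent. The consequent is phrase 2.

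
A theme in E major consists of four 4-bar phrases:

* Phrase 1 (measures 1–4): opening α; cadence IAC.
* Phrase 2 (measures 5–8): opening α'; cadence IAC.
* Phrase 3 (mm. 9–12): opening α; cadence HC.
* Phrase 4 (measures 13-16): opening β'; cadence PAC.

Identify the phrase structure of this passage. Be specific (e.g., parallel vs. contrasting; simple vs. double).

Four phrases in two halves: the first half (mm. 1–8) ends with an imperfect authentic cadence, the second (bars 9–16) with a perfect authentic cadence — a large antecedent–consequent pair, i.e. a double period.
Phrase 3 begins with the same material as phrase 1, making it parallel.

parallel double period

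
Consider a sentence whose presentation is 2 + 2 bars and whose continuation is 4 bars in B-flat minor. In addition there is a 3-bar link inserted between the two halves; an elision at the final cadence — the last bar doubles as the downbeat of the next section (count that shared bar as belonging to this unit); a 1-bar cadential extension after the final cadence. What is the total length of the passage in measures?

Basic sentence: 2 + 2 + 4 = 8 bars.
8 (basic form) + 3 (link) + 1 (cadential extension) = 12.
The elision shares a bar with the next section but does not change this unit's count.

12 measures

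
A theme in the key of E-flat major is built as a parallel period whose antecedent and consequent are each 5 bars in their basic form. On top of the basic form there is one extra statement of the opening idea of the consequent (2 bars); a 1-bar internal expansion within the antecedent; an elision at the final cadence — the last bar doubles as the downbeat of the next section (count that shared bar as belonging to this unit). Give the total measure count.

Basic parallel period: 5 + 5 = 10 bars.
10 (basic form) + 2 (extra statement) + 1 (internal expansion) = 13.
The elision shares a bar with the next section but does not change this unit's count.

13 measures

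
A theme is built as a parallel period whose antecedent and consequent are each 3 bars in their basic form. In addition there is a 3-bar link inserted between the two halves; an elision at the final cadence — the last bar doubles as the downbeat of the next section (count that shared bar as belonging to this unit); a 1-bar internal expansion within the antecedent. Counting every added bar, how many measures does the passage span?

Basic parallel period: 3 + 3 = 6 bars.
6 (basic form) + 3 (link) + 1 (internal expansion) = 10.
The elision shares a bar with the next section but does not change this unit's count.

10 measures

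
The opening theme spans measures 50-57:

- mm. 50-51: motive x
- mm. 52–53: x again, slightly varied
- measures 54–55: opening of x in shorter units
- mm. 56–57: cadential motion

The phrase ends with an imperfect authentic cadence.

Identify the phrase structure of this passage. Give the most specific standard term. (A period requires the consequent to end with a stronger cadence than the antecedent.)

sentence

Basic idea (measures 50–51) + its repetition (measures 52-53) form the presentation; fragmentation and cadence (measures 54–57) form the continuation — the 8-bar whole is a sentence.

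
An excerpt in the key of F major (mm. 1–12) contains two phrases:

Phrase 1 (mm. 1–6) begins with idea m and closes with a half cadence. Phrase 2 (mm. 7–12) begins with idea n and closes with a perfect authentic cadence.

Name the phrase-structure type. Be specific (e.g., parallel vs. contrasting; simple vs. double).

Phrase 1 ends with a half cadence (weaker) and phrase 2 with a perfect authentic cadence (stronger): antecedent + consequent = a period.
The two phrases open with different material (m / n), so the period is contrasting.

contrasting period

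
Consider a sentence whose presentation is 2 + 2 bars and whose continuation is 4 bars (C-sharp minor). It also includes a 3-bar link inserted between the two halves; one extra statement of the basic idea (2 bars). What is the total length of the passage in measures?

13 measures

Basic sentence: 2 + 2 + 4 = 8 bars.
8 (basic form) + 3 (link) + 2 (extra statement) = 13.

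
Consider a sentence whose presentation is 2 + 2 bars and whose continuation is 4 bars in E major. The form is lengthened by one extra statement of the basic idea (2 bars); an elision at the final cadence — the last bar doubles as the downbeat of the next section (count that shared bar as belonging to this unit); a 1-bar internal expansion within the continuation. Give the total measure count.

11 measures

Basic sentence: 2 + 2 + 4 = 8 bars.
8 (basic form) + 2 (extra statement) + 1 (internal expansion) = 11.
The elision shares a bar with the next section but does not change this unit's count.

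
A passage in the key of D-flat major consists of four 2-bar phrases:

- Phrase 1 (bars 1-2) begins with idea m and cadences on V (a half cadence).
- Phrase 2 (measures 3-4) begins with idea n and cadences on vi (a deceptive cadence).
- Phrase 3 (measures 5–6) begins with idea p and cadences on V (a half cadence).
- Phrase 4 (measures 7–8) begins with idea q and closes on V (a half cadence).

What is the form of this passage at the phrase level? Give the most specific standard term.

phrase group

Phrase 4 ends with a half cadence, no stronger than phrase 2's deceptive cadence, so the four phrases do not form a double period; nor do phrases 3–4 duplicate 1–2, so it is not a repeated period. With no phrase reaching a conclusive cadence, the passage is a phrase group.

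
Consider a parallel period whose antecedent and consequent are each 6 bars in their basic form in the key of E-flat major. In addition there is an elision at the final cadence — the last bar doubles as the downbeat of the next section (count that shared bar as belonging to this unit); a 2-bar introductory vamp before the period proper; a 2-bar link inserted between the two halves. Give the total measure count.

Basic parallel period: 6 + 6 = 12 bars.
12 (basic form) + 2 (introduction) + 2 (link) = 16.
The elision shares a bar with the next section but does not change this unit's count.

16 measures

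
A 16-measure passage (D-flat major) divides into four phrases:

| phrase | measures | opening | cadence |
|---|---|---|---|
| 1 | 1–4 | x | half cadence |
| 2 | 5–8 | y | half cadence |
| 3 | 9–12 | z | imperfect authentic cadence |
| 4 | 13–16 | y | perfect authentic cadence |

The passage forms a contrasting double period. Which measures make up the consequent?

measures 9–16

In a double period the first pair of phrases (ending half cadence) is the large antecedent and the second pair (ending perfect authentic cadence) is the large consequent; the consequent is measures 9–16.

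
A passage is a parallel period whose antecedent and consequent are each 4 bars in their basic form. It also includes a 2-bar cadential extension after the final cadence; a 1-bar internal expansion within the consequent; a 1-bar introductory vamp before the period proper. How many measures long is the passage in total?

Basic parallel period: 4 + 4 = 8 bars.
8 (basic form) + 2 (cadential extension) + 1 (internal expansion) + 1 (introduction) = 12.

12 measures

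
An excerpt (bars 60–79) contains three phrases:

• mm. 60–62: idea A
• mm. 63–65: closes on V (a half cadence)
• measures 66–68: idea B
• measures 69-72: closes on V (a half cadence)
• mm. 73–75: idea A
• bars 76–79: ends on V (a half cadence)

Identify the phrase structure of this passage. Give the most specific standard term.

The final phrase closes with a half cadence, which is not stronger than the preceding half cadence; the 3 phrases lack an overall antecedent–consequent design and so form a phrase group.

phrase group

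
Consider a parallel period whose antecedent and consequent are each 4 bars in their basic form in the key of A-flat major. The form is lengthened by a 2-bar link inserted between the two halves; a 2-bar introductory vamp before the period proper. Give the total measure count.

Basic parallel period: 4 + 4 = 8 bars.
8 (basic form) + 2 (link) + 2 (introduction) = 12.

12 measures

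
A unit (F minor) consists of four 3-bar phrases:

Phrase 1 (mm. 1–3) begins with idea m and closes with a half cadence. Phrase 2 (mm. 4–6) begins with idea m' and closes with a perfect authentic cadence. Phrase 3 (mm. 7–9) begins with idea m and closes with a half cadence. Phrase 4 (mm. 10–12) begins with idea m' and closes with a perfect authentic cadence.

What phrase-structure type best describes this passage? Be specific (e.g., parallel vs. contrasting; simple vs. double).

repeated period

The cadence pattern HC–PAC–HC–PAC is weak–strong twice, and phrases 3–4 restate phrases 1–2: a period heard twice, not a double period (which would end weakly at phrase 2).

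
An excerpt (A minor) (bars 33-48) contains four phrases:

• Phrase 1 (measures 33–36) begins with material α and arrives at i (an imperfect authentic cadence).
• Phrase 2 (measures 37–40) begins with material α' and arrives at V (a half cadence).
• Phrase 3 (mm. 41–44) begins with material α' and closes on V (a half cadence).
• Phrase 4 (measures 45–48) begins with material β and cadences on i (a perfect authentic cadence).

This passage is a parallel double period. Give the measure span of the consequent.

measures 41–48

In a double period the four phrases pair into a large antecedent (phrases 1–2, ending half cadence) and a large consequent (phrases 3–4, ending perfect authentic cadence). The consequent spans bars 41-48.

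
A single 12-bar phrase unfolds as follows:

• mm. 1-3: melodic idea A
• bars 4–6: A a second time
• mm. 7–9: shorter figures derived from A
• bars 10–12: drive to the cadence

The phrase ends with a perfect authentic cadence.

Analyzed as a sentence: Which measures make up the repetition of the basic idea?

The presentation of a sentence is the basic idea (bars 1-3) plus its repetition (bars 4-6); the repetition of the basic idea is therefore mm. 4-6.

measures 4–6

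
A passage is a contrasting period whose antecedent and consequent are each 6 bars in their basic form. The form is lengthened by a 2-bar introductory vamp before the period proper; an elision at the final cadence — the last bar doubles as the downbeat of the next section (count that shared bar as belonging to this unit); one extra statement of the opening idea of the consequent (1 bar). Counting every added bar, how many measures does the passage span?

15 measures

Basic contrasting period: 6 + 6 = 12 bars.
12 (basic form) + 2 (introduction) + 1 (extra statement) = 15.
The elision shares a bar with the next section but does not change this unit's count.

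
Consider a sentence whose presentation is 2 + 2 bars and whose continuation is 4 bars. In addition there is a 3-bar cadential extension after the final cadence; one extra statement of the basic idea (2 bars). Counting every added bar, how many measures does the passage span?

13 measures

Basic sentence: 2 + 2 + 4 = 8 bars.
8 (basic form) + 3 (cadential extension) + 2 (extra statement) = 13.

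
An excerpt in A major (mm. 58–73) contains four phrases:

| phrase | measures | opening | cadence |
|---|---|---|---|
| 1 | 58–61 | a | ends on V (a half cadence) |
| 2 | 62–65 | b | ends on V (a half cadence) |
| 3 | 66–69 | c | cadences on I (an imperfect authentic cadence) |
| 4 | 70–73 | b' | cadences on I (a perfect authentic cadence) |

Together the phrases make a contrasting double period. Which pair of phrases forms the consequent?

In a double period the first pair of phrases (ending half cadence) is the large antecedent and the second pair (ending perfect authentic cadence) is the large consequent; the consequent is phrases 3 and 4.

phrases 3 and 4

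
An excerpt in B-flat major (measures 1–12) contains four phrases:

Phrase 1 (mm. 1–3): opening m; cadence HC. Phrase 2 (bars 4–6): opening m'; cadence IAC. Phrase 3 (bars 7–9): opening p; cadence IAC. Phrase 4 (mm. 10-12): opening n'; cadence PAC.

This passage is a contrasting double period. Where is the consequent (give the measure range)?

In a double period the four phrases pair into a large antecedent (phrases 1–2, ending imperfect authentic cadence) and a large consequent (phrases 3–4, ending perfect authentic cadence). The consequent spans measures 7–12.

measures 7–12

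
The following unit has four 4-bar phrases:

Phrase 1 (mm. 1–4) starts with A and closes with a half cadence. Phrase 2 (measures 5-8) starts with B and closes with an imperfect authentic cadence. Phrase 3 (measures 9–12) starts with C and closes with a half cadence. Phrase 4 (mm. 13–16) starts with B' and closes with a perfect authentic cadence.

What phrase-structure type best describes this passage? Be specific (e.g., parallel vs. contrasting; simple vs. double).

Four phrases in two halves: the first half (measures 1–8) ends with an imperfect authentic cadence, the second (measures 9-16) with a perfect authentic cadence — a large antecedent–consequent pair, i.e. a double period.
Phrase 3 begins with different material from phrase 1, making it contrasting.

contrasting double period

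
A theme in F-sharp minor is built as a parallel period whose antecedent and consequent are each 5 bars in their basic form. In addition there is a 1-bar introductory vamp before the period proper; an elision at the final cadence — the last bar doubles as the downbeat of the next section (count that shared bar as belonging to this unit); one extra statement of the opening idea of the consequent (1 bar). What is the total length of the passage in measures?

12 measures

Basic parallel period: 5 + 5 = 10 bars.
10 (basic form) + 1 (introduction) + 1 (extra statement) = 12.
The elision shares a bar with the next section but does not change this unit's count.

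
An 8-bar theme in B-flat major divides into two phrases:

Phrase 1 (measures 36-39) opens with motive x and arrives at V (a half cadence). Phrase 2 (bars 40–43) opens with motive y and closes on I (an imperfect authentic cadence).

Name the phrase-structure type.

contrasting period

Phrase 1 ends with a half cadence (weaker) and phrase 2 with an imperfect authentic cadence (stronger): antecedent + consequent = a period.
The two phrases open with different material (x / y), so the period is contrasting.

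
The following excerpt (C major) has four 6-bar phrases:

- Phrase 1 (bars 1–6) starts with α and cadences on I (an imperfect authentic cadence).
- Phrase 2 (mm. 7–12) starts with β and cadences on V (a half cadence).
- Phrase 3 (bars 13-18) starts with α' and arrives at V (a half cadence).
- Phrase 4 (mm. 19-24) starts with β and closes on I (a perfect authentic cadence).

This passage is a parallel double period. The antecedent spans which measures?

measures 1–12

In a double period the four phrases pair into a large antecedent (phrases 1–2, ending half cadence) and a large consequent (phrases 3–4, ending perfect authentic cadence). The antecedent spans mm. 1–12.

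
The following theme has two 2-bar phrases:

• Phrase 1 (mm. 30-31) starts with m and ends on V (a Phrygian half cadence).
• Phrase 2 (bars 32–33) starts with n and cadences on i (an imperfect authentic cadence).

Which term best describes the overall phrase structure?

Phrase 1 ends with a Phrygian half cadence (weaker) and phrase 2 with an imperfect authentic cadence (stronger): antecedent + consequent = a period.
The two phrases open with different material (m / n), so the period is contrasting.

contrasting period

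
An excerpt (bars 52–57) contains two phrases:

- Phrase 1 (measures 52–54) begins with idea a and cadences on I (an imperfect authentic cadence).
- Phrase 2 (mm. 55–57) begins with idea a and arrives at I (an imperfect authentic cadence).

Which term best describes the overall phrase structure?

Both phrases have the same opening (a) and the same cadence (imperfect authentic cadence): the second is a restatement, not a consequent, so this is a repeated phrase rather than a period.

repeated phrase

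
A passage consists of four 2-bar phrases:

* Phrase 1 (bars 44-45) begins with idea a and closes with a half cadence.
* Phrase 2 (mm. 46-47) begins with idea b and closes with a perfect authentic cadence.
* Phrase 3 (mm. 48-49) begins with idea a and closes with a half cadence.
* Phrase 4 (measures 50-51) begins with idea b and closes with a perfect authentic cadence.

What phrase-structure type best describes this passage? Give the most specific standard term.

repeated period

The cadence pattern HC–PAC–HC–PAC is weak–strong twice, and phrases 3–4 restate phrases 1–2: a period heard twice, not a double period (which would end weakly at phrase 2).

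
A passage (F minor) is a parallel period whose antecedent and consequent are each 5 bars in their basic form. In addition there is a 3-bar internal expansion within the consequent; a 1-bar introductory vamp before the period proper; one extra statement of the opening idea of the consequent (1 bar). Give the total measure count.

15 measures

Basic parallel period: 5 + 5 = 10 bars.
10 (basic form) + 3 (internal expansion) + 1 (introduction) + 1 (extra statement) = 15.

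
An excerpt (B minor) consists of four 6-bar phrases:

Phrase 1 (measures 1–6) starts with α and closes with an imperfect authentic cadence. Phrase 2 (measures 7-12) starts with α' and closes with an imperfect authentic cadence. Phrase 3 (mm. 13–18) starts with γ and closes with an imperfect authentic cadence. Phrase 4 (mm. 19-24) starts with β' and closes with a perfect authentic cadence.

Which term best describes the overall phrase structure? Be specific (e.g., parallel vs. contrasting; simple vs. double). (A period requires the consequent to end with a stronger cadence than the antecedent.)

Four phrases in two halves: the first half (mm. 1–12) ends with an imperfect authentic cadence, the second (mm. 13–24) with a perfect authentic cadence — a large antecedent–consequent pair, i.e. a double period.
Phrase 3 begins with different material from phrase 1, making it contrasting.

contrasting double period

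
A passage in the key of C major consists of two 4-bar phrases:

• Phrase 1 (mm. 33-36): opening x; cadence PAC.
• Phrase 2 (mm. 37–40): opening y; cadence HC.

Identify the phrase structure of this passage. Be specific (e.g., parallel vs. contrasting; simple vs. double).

The second phrase closes with a half cadence, which is not stronger than the first phrase's perfect authentic cadence; without a weak→strong cadential pair there is no antecedent–consequent relationship, so this is a phrase group rather than a period.

phrase group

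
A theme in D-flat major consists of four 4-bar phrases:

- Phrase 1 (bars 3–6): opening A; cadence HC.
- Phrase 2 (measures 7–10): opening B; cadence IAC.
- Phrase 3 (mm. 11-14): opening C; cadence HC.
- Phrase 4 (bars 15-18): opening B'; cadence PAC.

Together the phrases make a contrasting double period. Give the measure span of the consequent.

In a double period the first pair of phrases (ending imperfect authentic cadence) is the large antecedent and the second pair (ending perfect authentic cadence) is the large consequent; the consequent is measures 11–18.

measures 11–18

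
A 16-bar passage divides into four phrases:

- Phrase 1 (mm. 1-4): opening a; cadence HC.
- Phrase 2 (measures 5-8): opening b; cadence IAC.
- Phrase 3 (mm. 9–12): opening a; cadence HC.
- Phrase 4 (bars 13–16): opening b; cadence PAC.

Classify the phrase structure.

parallel double period

Four phrases in two halves: the first half (mm. 1–8) ends with an imperfect authentic cadence, the second (mm. 9-16) with a perfect authentic cadence — a large antecedent–consequent pair, i.e. a double period.
Phrase 3 begins with the same material as phrase 1, making it parallel.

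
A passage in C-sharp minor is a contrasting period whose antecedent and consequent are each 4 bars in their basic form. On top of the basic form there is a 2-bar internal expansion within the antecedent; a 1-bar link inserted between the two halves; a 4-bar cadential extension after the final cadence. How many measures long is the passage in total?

15 measures

Basic contrasting period: 4 + 4 = 8 bars.
8 (basic form) + 2 (internal expansion) + 1 (link) + 4 (cadential extension) = 15.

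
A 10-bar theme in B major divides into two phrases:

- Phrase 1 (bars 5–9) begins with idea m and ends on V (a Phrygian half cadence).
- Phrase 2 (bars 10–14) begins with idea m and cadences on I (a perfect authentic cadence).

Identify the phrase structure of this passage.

Phrase 1 ends with a Phrygian half cadence (weaker) and phrase 2 with a perfect authentic cadence (stronger): antecedent + consequent = a period.
The two phrases open with the same material (m / m), so the period is parallel.

parallel period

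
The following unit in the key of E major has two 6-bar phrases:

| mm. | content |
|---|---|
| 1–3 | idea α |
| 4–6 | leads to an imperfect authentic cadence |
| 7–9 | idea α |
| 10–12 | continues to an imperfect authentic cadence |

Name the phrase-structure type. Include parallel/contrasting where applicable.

Both phrases have the same opening (α) and the same cadence (imperfect authentic cadence): the second is a restatement, not a consequent, so this is a repeated phrase rather than a period.

repeated phrase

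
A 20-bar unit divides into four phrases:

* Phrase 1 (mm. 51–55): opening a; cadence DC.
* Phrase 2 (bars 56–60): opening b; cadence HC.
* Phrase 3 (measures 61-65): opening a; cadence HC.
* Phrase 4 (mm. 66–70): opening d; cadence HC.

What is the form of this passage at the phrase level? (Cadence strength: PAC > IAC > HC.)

Phrase 4 ends with a half cadence, no stronger than phrase 2's half cadence, so the four phrases do not form a double period; nor do phrases 3–4 duplicate 1–2, so it is not a repeated period. With no phrase reaching a conclusive cadence, the passage is a phrase group.

phrase group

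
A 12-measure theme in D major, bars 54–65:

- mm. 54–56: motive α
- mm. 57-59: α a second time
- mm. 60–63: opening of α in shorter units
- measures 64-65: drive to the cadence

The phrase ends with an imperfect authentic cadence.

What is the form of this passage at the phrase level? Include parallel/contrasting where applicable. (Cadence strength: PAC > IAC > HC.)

Basic idea (mm. 54–56) + its repetition (mm. 57–59) form the presentation; fragmentation and cadence (mm. 60–65) form the continuation — the 12-bar whole is a sentence.

sentence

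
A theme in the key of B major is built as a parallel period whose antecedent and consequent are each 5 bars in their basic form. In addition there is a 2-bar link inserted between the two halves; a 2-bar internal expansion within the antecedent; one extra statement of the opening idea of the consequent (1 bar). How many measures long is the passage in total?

Basic parallel period: 5 + 5 = 10 bars.
10 (basic form) + 2 (link) + 2 (internal expansion) + 1 (extra statement) = 15.

15 measures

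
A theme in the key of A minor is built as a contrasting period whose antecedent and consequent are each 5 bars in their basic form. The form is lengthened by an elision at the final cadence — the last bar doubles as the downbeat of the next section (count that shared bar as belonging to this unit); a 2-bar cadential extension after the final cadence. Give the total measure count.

12 measures

Basic contrasting period: 5 + 5 = 10 bars.
10 (basic form) + 2 (cadential extension) = 12.
The elision shares a bar with the next section but does not change this unit's count.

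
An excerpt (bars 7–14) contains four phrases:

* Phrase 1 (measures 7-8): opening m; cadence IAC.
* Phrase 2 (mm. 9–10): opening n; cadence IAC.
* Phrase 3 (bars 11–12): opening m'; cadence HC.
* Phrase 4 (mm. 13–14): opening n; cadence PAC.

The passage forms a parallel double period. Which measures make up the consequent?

In a double period the first pair of phrases (ending imperfect authentic cadence) is the large antecedent and the second pair (ending perfect authentic cadence) is the large consequent; the consequent is measures 11–14.

measures 11–14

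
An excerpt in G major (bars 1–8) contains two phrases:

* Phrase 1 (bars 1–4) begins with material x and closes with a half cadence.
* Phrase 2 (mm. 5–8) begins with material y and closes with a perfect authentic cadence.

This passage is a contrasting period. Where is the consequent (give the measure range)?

The antecedent is the phrase ending with the weaker cadence (half cadence, phrase 1) and the consequent the one ending more conclusively (perfect authentic cadence, phrase 2); the consequent is mm. 5–8.

measures 5–8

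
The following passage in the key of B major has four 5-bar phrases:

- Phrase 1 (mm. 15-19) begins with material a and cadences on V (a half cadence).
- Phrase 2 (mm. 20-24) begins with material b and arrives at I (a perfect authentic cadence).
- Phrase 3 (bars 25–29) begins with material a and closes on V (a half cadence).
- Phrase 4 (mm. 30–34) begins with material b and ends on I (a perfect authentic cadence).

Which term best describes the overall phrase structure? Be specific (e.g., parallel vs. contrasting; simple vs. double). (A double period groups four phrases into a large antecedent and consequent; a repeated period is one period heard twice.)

repeated period

The cadence pattern HC–PAC–HC–PAC is weak–strong twice, and phrases 3–4 restate phrases 1–2: a period heard twice, not a double period (which would end weakly at phrase 2).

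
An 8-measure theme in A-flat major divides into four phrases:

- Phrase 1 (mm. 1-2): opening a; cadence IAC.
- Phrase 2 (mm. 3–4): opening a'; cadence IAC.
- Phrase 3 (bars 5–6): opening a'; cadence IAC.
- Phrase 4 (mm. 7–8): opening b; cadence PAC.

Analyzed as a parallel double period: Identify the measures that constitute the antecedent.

measures 1–4

In a double period the four phrases pair into a large antecedent (phrases 1–2, ending imperfect authentic cadence) and a large consequent (phrases 3–4, ending perfect authentic cadence). The antecedent spans measures 1–4.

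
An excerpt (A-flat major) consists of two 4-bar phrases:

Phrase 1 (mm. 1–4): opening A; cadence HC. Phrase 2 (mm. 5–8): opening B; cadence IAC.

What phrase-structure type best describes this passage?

Phrase 1 ends with a half cadence (weaker) and phrase 2 with an imperfect authentic cadence (stronger): antecedent + consequent = a period.
The two phrases open with different material (A / B), so the period is contrasting.

contrasting period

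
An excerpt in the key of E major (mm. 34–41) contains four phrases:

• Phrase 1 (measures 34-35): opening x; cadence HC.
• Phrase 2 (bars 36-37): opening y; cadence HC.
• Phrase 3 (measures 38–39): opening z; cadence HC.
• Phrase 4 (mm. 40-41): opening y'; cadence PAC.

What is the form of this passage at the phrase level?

Four phrases in two halves: the first half (bars 34–37) ends with a half cadence, the second (bars 38–41) with a perfect authentic cadence — a large antecedent–consequent pair, i.e. a double period.
Phrase 3 begins with different material from phrase 1, making it contrasting.

contrasting double period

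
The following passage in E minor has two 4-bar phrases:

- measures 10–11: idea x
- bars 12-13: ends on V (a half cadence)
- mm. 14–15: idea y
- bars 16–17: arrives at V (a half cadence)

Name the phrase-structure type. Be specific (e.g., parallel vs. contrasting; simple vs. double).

The second phrase closes with a half cadence, which is not stronger than the first phrase's half cadence; without a weak→strong cadential pair there is no antecedent–consequent relationship, so this is a phrase group rather than a period.

phrase group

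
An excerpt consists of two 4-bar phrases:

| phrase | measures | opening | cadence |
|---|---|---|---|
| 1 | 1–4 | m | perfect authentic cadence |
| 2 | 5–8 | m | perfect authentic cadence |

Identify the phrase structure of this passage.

repeated phrase

Both phrases have the same opening (m) and the same cadence (perfect authentic cadence): the second is a restatement, not a consequent, so this is a repeated phrase rather than a period.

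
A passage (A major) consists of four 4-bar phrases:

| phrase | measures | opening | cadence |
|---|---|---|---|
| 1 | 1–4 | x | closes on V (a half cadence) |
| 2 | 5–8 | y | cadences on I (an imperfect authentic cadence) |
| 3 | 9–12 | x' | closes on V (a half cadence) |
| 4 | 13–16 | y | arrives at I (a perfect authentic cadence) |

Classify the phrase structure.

Four phrases in two halves: the first half (measures 1–8) ends with an imperfect authentic cadence, the second (measures 9–16) with a perfect authentic cadence — a large antecedent–consequent pair, i.e. a double period.
Phrase 3 begins with the same material as phrase 1, making it parallel.

parallel double period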